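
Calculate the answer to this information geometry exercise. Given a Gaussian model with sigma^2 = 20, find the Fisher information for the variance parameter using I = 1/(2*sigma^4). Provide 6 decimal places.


Fisher information for variance: I(sigma^2) = 1/(2*sigma^4).
sigma^2 = 20, so sigma^4 = 400.
I = 1/(2*400) = 1/800 = 0.001250

0.001250


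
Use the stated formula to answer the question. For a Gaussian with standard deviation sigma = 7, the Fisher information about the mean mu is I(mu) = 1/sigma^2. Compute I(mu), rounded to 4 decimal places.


The Fisher information for the mean of a normal distribution is I(mu) = 1/sigma^2.
sigma = 7, so sigma^2 = 49.
I(mu) = 1/49 = 0.0204

0.0204


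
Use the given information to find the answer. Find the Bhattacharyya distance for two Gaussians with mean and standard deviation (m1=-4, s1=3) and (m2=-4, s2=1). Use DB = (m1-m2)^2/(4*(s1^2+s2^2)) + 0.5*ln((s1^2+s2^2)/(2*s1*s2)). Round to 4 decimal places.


Bhattacharyya distance between two Gaussians:
DB = (m1-m2)^2/(4*(s1^2+s2^2)) + (1/2)*ln((s1^2+s2^2)/(2*s1*s2)).
(m1-m2)^2 = (0)^2 = 0.
s1^2+s2^2 = 9 + 1 = 10.
term1 = 0/40 = 0.0.
term2 = 0.5*ln(10/6.0) = 0.255413.
DB = 0.0 + 0.255413 = 0.2554

0.2554


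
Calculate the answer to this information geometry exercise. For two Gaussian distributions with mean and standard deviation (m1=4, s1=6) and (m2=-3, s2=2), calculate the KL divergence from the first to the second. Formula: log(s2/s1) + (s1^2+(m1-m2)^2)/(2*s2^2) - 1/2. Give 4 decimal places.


KL divergence between normal distributions:
KL = log(s2/s1) + (s1^2 + (m1-m2)^2)/(2*s2^2) - 1/2.
log(2/6) = -1.098612.
(6^2 + (4--3)^2)/(2*2^2) = (36 + 49)/8 = 10.625.
KL = -1.098612 + 10.625 - 0.5 = 9.0264

9.0264


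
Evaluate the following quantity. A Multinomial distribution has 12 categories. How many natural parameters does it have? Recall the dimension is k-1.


Exponential family dimension calculation:
For Multinomial with k=12 categories, dim = k-1 = 11.

11


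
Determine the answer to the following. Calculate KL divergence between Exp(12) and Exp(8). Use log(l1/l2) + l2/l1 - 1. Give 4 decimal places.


KL divergence for exponential family:
KL = log(l1/l2) + l2/l1 - 1.
log(12/8) = 0.405465.
8/12 = 0.666667.
KL = 0.405465 + 0.666667 - 1 = 0.0721

0.0721


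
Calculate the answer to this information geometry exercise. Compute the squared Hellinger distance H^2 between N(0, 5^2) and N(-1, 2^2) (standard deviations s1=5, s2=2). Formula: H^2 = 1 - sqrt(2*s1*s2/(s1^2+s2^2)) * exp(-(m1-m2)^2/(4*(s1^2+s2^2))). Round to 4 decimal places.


Squared Hellinger distance for Gaussians:
H^2 = 1 - sqrt(2*s1*s2/(s1^2+s2^2)) * exp(-(m1-m2)^2/(4*(s1^2+s2^2))).
s1^2 = 25, s2^2 = 4, s1^2+s2^2 = 29.
sqrt(2*5*2/(29)) = 0.830455.
(m1-m2)^2 = (1)^2 = 1.
exp(-1/(4*29)) = exp(-0.008621) = 0.991416.
H^2 = 1 - 0.830455*0.991416 = 0.1767

0.1767


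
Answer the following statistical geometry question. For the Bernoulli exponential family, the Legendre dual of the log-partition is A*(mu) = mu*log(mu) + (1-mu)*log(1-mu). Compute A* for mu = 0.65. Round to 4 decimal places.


Legendre transform for Bernoulli:
A*(mu) = mu*log(mu) + (1-mu)*log(1-mu).
mu = 0.65, 1-mu = 0.35.
mu*log(mu) = 0.65*log(0.65) = -0.280009.
(1-mu)*log(1-mu) = 0.35*log(0.35) = -0.367438.
A* = -0.280009 + -0.367438 = -0.6474

-0.6474


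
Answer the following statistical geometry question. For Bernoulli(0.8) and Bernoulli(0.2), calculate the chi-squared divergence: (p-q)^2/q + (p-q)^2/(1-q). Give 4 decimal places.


Chi-squared divergence between Bernoulli distributions:
chi^2 = (p-q)^2/q + (p-q)^2/(1-q).
p = 0.8, q = 0.2, p-q = 0.6.
(p-q)^2 = 0.36.
term1 = 0.36/0.2 = 1.8.
term2 = 0.36/0.8 = 0.45.
chi^2 = 1.8 + 0.45 = 2.2500

2.2500


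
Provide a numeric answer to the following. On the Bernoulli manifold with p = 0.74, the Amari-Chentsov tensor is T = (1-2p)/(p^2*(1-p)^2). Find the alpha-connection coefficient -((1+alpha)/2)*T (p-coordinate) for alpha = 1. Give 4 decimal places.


Skewness (Amari-Chentsov) tensor: T = (1-2p)/(p^2*(1-p)^2).
p = 0.74, 1-2p = -0.48, p^2 = 0.5476, (1-p)^2 = 0.0676.
T = -0.48/(0.5476 * 0.0676) = -12.966749.
In the p-coordinate, Gamma^(alpha) = Gamma^(0) - (alpha/2)*T with Gamma^(0) = (1/2)*g'(p) = -T/2,
so Gamma^(alpha) = -((1+alpha)/2)*T.
alpha = 1, -(1+alpha)/2 = -1.0.
Gamma = -1.0 * -12.966749 = 12.9667

12.9667


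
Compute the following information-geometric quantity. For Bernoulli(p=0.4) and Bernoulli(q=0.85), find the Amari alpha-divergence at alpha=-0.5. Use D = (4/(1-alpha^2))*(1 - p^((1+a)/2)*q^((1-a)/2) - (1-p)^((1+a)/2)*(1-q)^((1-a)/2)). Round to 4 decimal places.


Amari alpha-divergence:
D = (4/(1-alpha^2))*(1 - p^((1+a)/2)*q^((1-a)/2) - (1-p)^((1+a)/2)*(1-q)^((1-a)/2)).
alpha = -0.5, p = 0.4, q = 0.85.
e1 = (1+alpha)/2 = 0.25, e2 = (1-alpha)/2 = 0.75.
t1 = p^e1 * q^e2 = 0.4^0.25 * 0.85^0.75 = 0.704011.
t2 = (1-p)^e1 * (1-q)^e2 = 0.6^0.25 * 0.15^0.75 = 0.212132.
4/(1-alpha^2) = 5.333333.
D = 5.333333*(1 - 0.704011 - 0.212132) = 0.4472

0.4472


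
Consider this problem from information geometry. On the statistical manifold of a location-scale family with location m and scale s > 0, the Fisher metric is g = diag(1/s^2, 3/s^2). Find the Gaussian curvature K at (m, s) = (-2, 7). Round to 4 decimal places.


The metric has the form g = (A dm^2 + B ds^2)/s^2 with A = 1, B = 3.
Substitute u = sqrt(A/B)*m: g = B*(du^2 + ds^2)/s^2, i.e. B times the
Poincare upper half-plane metric, which has constant Gaussian curvature -1.
Scaling a 2D metric by a constant c divides the Gaussian curvature by c,
so K = -1/B = -1/(3) = -0.3333 everywhere (the point (m, s) = (-2, 7) is irrelevant:
the curvature is constant).
The requested Gaussian curvature is K = -0.3333.

-0.3333


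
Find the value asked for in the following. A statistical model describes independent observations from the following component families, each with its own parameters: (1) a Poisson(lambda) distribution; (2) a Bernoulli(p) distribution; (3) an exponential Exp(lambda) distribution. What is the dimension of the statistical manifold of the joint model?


The dimension of a statistical manifold equals the number of free
(independent) real parameters of the model. For a product of independent
blocks the parameter counts add.
- Poisson (lambda): 1.
- Bernoulli (p): 1.
- exponential (lambda): 1.
Total = 1 + 1 + 1 = 3.
Dimension = 3

3


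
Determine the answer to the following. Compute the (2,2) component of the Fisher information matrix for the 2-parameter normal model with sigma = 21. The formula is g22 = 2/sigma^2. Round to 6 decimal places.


For the 2-parameter normal family, the Fisher metric has:
  g11 = 1/sigma^2, g22 = 2/sigma^2.
sigma = 21, sigma^2 = 441.
g22 = 0.004535

0.004535


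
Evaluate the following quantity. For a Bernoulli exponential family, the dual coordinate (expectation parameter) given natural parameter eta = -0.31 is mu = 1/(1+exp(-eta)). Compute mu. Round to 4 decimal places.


Dual coordinate (expectation parameter) for Bernoulli:
mu = 1/(1+exp(-eta)).
eta = -0.31.
exp(-eta) = exp(0.31) = 1.363425.
mu = 1/(1+1.363425) = 0.4231

0.4231


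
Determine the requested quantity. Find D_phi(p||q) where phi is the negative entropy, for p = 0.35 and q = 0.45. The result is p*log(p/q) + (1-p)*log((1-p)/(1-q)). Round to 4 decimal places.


Bregman divergence with negative entropy generator:
D = p*log(p/q) + (1-p)*log((1-p)/(1-q)).
p = 0.35, q = 0.45.
p*log(p/q) = 0.35*log(0.35/0.45) = -0.08796.
(1-p)*log((1-p)/(1-q)) = 0.65*log(0.65/0.55) = 0.108585.
D = -0.08796 + 0.108585 = 0.0206

0.0206


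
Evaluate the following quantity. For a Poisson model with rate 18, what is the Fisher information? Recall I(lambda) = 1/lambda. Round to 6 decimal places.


Fisher information for Poisson: I(lambda) = 1/lambda.
lambda = 18.
I(lambda) = 1/18 = 0.055556

0.055556


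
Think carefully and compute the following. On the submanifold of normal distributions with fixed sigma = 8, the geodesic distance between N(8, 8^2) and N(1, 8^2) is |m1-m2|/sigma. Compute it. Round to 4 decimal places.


On the fixed-variance normal subfamily, geodesic distance = |m1-m2|/sigma.
|8 - 1| = 7.
sigma = 8.
d = 7/8 = 0.8750

0.8750


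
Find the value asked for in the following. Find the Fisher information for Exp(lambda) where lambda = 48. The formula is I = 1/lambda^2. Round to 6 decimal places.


Fisher information for exponential: I(lambda) = 1/lambda^2.
lambda = 48, lambda^2 = 2304.
I = 1/2304 = 0.000434

0.000434


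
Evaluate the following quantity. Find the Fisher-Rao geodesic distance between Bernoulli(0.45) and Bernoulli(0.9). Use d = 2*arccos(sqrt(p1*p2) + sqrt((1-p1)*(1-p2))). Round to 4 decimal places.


Geodesic distance on Bernoulli manifold:
d(p1,p2) = 2*arccos(sqrt(p1*p2) + sqrt((1-p1)*(1-p2))).
sqrt(p1*p2) = sqrt(0.45*0.9) = 0.636396.
sqrt((1-p1)*(1-p2)) = sqrt(0.55*0.1) = 0.234521.
arg = 0.636396 + 0.234521 = 0.870917.
d = 2*arccos(0.870917) = 1.0275

1.0275


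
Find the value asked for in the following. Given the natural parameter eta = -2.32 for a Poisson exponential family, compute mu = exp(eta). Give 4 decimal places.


Expectation parameter for Poisson exponential family:
mu = exp(eta).
eta = -2.32.
mu = exp(-2.32) = 0.0983

0.0983


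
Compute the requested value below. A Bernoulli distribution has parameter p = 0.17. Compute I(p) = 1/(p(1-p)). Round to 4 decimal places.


For Bernoulli(p), Fisher information is I(p) = 1/(p*(1-p)).
p = 0.17, 1-p = 0.83.
p*(1-p) = 0.1411.
I(p) = 1/0.1411 = 7.0872

7.0872


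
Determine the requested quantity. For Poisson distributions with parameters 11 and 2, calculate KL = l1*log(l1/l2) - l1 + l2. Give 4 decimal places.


KL divergence for Poisson:
KL = l1*log(l1/l2) - l1 + l2.
l1 = 11, l2 = 2.
log(11/2) = 1.704748.
l1*log(l1/l2) = 11 * 1.704748 = 18.752229.
KL = 18.752229 - 11 + 2 = 9.7522

9.7522


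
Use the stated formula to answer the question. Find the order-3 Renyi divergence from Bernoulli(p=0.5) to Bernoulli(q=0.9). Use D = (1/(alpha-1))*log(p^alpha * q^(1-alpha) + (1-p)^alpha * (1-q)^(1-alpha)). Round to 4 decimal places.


Renyi divergence of order alpha between Bernoulli distributions:
D = (1/(alpha-1))*log(p^alpha * q^(1-alpha) + (1-p)^alpha * (1-q)^(1-alpha)).
alpha = 3, p = 0.5, q = 0.9.
p^alpha * q^(1-alpha) = 0.5^3 * 0.9^-2 = 0.154321.
(1-p)^alpha * (1-q)^(1-alpha) = 0.5^3 * 0.1^-2 = 12.5.
sum = 0.154321 + 12.5 = 12.654321.
D = (1/2)*log(12.654321) = 1.2690

1.2690


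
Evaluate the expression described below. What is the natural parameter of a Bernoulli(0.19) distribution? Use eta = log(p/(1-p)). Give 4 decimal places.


Natural parameter for Bernoulli: eta = log(p/(1-p)).
p = 0.19, 1-p = 0.81.
p/(1-p) = 0.234568.
eta = log(0.234568) = -1.4500

-1.4500


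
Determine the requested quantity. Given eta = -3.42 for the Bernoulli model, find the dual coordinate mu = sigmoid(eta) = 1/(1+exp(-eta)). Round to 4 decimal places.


Dual coordinate (expectation parameter) for Bernoulli:
mu = 1/(1+exp(-eta)).
eta = -3.42.
exp(-eta) = exp(3.42) = 30.569415.
mu = 1/(1+30.569415) = 0.0317

0.0317


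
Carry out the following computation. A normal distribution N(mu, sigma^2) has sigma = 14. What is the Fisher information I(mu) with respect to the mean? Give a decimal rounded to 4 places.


The Fisher information for the mean of a normal distribution is I(mu) = 1/sigma^2.
sigma = 14, so sigma^2 = 196.
I(mu) = 1/196 = 0.0051

0.0051


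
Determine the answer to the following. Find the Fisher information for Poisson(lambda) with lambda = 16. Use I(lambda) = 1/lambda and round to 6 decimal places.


Fisher information for Poisson: I(lambda) = 1/lambda.
lambda = 16.
I(lambda) = 1/16 = 0.062500

0.062500


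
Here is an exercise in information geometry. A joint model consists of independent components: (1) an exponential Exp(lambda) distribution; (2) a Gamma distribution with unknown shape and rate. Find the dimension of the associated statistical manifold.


The dimension of a statistical manifold equals the number of free
(independent) real parameters of the model. For a product of independent
blocks the parameter counts add.
- exponential (lambda): 1.
- Gamma (shape, rate): 2.
Total = 1 + 2 = 3.
Dimension = 3

3


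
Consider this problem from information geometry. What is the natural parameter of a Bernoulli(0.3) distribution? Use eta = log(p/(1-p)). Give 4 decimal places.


Natural parameter for Bernoulli: eta = log(p/(1-p)).
p = 0.3, 1-p = 0.7.
p/(1-p) = 0.428571.
eta = log(0.428571) = -0.8473

-0.8473


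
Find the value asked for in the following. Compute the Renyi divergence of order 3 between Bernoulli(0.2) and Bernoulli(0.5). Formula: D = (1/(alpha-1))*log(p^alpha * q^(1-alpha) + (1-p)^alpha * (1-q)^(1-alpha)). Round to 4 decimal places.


Renyi divergence of order alpha between Bernoulli distributions:
D = (1/(alpha-1))*log(p^alpha * q^(1-alpha) + (1-p)^alpha * (1-q)^(1-alpha)).
alpha = 3, p = 0.2, q = 0.5.
p^alpha * q^(1-alpha) = 0.2^3 * 0.5^-2 = 0.032.
(1-p)^alpha * (1-q)^(1-alpha) = 0.8^3 * 0.5^-2 = 2.048.
sum = 0.032 + 2.048 = 2.08.
D = (1/2)*log(2.08) = 0.3662

0.3662


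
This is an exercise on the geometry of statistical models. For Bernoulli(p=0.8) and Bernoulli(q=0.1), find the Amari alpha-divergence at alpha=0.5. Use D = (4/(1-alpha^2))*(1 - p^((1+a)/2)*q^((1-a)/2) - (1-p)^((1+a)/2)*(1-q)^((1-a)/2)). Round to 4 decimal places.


Amari alpha-divergence:
D = (4/(1-alpha^2))*(1 - p^((1+a)/2)*q^((1-a)/2) - (1-p)^((1+a)/2)*(1-q)^((1-a)/2)).
alpha = 0.5, p = 0.8, q = 0.1.
e1 = (1+alpha)/2 = 0.75, e2 = (1-alpha)/2 = 0.25.
t1 = p^e1 * q^e2 = 0.8^0.75 * 0.1^0.25 = 0.475683.
t2 = (1-p)^e1 * (1-q)^e2 = 0.2^0.75 * 0.9^0.25 = 0.291295.
4/(1-alpha^2) = 5.333333.
D = 5.333333*(1 - 0.475683 - 0.291295) = 1.2428

1.2428


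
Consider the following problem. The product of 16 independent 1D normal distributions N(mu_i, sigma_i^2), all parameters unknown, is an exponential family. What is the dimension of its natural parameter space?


Exponential family dimension calculation:
Each univariate normal has two natural parameters (mu/sigma^2 and -1/(2 sigma^2)).
With 16 independent components, dim = 2 * 16 = 32.

32


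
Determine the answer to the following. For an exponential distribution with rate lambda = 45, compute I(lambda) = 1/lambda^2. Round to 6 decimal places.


Fisher information for exponential: I(lambda) = 1/lambda^2.
lambda = 45, lambda^2 = 2025.
I = 1/2025 = 0.000494

0.000494


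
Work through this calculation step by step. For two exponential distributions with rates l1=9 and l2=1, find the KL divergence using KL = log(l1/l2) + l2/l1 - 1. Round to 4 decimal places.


KL divergence for exponential family:
KL = log(l1/l2) + l2/l1 - 1.
log(9/1) = 2.197225.
1/9 = 0.111111.
KL = 2.197225 + 0.111111 - 1 = 1.3083

1.3083


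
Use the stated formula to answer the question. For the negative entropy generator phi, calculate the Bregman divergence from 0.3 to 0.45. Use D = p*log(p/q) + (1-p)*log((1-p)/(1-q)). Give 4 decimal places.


Bregman divergence with negative entropy generator:
D = p*log(p/q) + (1-p)*log((1-p)/(1-q)).
p = 0.3, q = 0.45.
p*log(p/q) = 0.3*log(0.3/0.45) = -0.12164.
(1-p)*log((1-p)/(1-q)) = 0.7*log(0.7/0.55) = 0.168813.
D = -0.12164 + 0.168813 = 0.0472

0.0472


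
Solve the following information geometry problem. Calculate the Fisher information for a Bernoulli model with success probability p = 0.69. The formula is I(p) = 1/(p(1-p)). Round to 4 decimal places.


For Bernoulli(p), Fisher information is I(p) = 1/(p*(1-p)).
p = 0.69, 1-p = 0.31.
p*(1-p) = 0.2139.
I(p) = 1/0.2139 = 4.6751

4.6751


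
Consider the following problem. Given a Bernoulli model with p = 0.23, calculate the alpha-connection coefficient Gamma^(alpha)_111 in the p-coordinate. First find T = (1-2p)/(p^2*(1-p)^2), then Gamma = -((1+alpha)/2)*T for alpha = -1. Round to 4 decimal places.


Skewness (Amari-Chentsov) tensor: T = (1-2p)/(p^2*(1-p)^2).
p = 0.23, 1-2p = 0.54, p^2 = 0.0529, (1-p)^2 = 0.5929.
T = 0.54/(0.0529 * 0.5929) = 17.216967.
In the p-coordinate, Gamma^(alpha) = Gamma^(0) - (alpha/2)*T with Gamma^(0) = (1/2)*g'(p) = -T/2,
so Gamma^(alpha) = -((1+alpha)/2)*T.
alpha = -1, -(1+alpha)/2 = 0.0.
Gamma = 0.0 * 17.216967 = 0.0000

0.0000


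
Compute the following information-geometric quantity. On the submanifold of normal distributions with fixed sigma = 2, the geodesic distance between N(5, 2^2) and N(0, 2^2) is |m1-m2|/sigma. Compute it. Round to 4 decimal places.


On the fixed-variance normal subfamily, geodesic distance = |m1-m2|/sigma.
|5 - 0| = 5.
sigma = 2.
d = 5/2 = 2.5000

2.5000


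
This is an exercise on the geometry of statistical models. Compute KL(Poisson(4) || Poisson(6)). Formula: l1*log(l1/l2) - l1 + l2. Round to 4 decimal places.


KL divergence for Poisson:
KL = l1*log(l1/l2) - l1 + l2.
l1 = 4, l2 = 6.
log(4/6) = -0.405465.
l1*log(l1/l2) = 4 * -0.405465 = -1.62186.
KL = -1.62186 - 4 + 6 = 0.3781

0.3781


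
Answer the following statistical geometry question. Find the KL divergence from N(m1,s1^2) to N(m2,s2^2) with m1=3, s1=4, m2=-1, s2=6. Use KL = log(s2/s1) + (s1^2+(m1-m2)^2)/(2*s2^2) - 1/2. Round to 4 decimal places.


KL divergence between normal distributions:
KL = log(s2/s1) + (s1^2 + (m1-m2)^2)/(2*s2^2) - 1/2.
log(6/4) = 0.405465.
(4^2 + (3--1)^2)/(2*6^2) = (16 + 16)/72 = 0.444444.
KL = 0.405465 + 0.444444 - 0.5 = 0.3499

0.3499


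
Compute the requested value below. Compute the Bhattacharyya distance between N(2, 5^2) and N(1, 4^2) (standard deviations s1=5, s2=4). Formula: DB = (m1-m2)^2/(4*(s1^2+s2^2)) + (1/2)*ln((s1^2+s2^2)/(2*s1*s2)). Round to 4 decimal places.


Bhattacharyya distance between two Gaussians:
DB = (m1-m2)^2/(4*(s1^2+s2^2)) + (1/2)*ln((s1^2+s2^2)/(2*s1*s2)).
(m1-m2)^2 = (1)^2 = 1.
s1^2+s2^2 = 25 + 16 = 41.
term1 = 1/164 = 0.006098.
term2 = 0.5*ln(41/40.0) = 0.012346.
DB = 0.006098 + 0.012346 = 0.0184

0.0184


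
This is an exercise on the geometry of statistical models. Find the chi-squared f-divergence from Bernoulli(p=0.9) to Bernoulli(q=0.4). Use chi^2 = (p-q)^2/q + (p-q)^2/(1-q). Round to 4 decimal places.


Chi-squared divergence between Bernoulli distributions:
chi^2 = (p-q)^2/q + (p-q)^2/(1-q).
p = 0.9, q = 0.4, p-q = 0.5.
(p-q)^2 = 0.25.
term1 = 0.25/0.4 = 0.625.
term2 = 0.25/0.6 = 0.416667.
chi^2 = 0.625 + 0.416667 = 1.0417

1.0417


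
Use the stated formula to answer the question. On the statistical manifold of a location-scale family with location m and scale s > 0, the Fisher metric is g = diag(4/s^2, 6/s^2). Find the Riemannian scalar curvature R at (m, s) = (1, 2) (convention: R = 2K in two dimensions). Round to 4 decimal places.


The metric has the form g = (A dm^2 + B ds^2)/s^2 with A = 4, B = 6.
Substitute u = sqrt(A/B)*m: g = B*(du^2 + ds^2)/s^2, i.e. B times the
Poincare upper half-plane metric, which has constant Gaussian curvature -1.
Scaling a 2D metric by a constant c divides the Gaussian curvature by c,
so K = -1/B = -1/(6) = -0.1667 everywhere (the point (m, s) = (1, 2) is irrelevant:
the curvature is constant).
Scalar curvature in dimension 2: R = 2K = -2/(6) = -0.3333.

-0.3333


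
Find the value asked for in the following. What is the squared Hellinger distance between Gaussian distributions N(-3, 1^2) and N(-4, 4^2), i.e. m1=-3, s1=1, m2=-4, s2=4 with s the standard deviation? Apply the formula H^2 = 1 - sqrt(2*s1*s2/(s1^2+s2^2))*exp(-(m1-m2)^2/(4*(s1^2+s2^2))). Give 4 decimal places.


Squared Hellinger distance for Gaussians:
H^2 = 1 - sqrt(2*s1*s2/(s1^2+s2^2)) * exp(-(m1-m2)^2/(4*(s1^2+s2^2))).
s1^2 = 1, s2^2 = 16, s1^2+s2^2 = 17.
sqrt(2*1*4/(17)) = 0.685994.
(m1-m2)^2 = (1)^2 = 1.
exp(-1/(4*17)) = exp(-0.014706) = 0.985402.
H^2 = 1 - 0.685994*0.985402 = 0.3240

0.3240


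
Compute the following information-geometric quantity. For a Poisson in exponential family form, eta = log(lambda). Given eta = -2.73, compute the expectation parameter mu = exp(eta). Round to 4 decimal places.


Expectation parameter for Poisson exponential family:
mu = exp(eta).
eta = -2.73.
mu = exp(-2.73) = 0.0652

0.0652


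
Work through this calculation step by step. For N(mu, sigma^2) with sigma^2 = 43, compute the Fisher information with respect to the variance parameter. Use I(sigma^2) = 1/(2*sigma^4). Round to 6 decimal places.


Fisher information for variance: I(sigma^2) = 1/(2*sigma^4).
sigma^2 = 43, so sigma^4 = 1849.
I = 1/(2*1849) = 1/3698 = 0.000270

0.000270


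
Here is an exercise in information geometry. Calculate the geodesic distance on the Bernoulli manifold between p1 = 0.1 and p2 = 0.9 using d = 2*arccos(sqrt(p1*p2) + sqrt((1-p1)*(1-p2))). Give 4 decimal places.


Geodesic distance on Bernoulli manifold:
d(p1,p2) = 2*arccos(sqrt(p1*p2) + sqrt((1-p1)*(1-p2))).
sqrt(p1*p2) = sqrt(0.1*0.9) = 0.3.
sqrt((1-p1)*(1-p2)) = sqrt(0.9*0.1) = 0.3.
arg = 0.3 + 0.3 = 0.6.
d = 2*arccos(0.6) = 1.8546

1.8546


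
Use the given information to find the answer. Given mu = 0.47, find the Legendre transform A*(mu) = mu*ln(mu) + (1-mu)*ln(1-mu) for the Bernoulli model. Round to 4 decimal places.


Legendre transform for Bernoulli:
A*(mu) = mu*log(mu) + (1-mu)*log(1-mu).
mu = 0.47, 1-mu = 0.53.
mu*log(mu) = 0.47*log(0.47) = -0.354861.
(1-mu)*log(1-mu) = 0.53*log(0.53) = -0.336485.
A* = -0.354861 + -0.336485 = -0.6913

-0.6913


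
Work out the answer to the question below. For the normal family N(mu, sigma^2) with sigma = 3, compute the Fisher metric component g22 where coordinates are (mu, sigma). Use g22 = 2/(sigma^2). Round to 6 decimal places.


For the 2-parameter normal family, the Fisher metric has:
  g11 = 1/sigma^2, g22 = 2/sigma^2.
sigma = 3, sigma^2 = 9.
g22 = 0.222222

0.222222


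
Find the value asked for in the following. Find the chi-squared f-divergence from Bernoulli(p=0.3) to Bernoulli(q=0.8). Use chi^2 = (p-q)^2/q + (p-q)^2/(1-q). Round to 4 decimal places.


Chi-squared divergence between Bernoulli distributions:
chi^2 = (p-q)^2/q + (p-q)^2/(1-q).
p = 0.3, q = 0.8, p-q = -0.5.
(p-q)^2 = 0.25.
term1 = 0.25/0.8 = 0.3125.
term2 = 0.25/0.2 = 1.25.
chi^2 = 0.3125 + 1.25 = 1.5625

1.5625


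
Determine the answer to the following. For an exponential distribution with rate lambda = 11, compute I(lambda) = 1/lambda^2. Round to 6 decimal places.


Fisher information for exponential: I(lambda) = 1/lambda^2.
lambda = 11, lambda^2 = 121.
I = 1/121 = 0.008264

0.008264


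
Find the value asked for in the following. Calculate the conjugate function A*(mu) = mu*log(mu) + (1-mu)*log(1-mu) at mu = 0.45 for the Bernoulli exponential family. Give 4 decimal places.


Legendre transform for Bernoulli:
A*(mu) = mu*log(mu) + (1-mu)*log(1-mu).
mu = 0.45, 1-mu = 0.55.
mu*log(mu) = 0.45*log(0.45) = -0.359328.
(1-mu)*log(1-mu) = 0.55*log(0.55) = -0.32881.
A* = -0.359328 + -0.32881 = -0.6881

-0.6881


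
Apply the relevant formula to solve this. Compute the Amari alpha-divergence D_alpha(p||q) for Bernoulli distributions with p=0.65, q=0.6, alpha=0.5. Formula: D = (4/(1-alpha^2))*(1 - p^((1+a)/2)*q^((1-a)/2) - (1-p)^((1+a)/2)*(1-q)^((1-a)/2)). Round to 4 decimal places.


Amari alpha-divergence:
D = (4/(1-alpha^2))*(1 - p^((1+a)/2)*q^((1-a)/2) - (1-p)^((1+a)/2)*(1-q)^((1-a)/2)).
alpha = 0.5, p = 0.65, q = 0.6.
e1 = (1+alpha)/2 = 0.75, e2 = (1-alpha)/2 = 0.25.
t1 = p^e1 * q^e2 = 0.65^0.75 * 0.6^0.25 = 0.637122.
t2 = (1-p)^e1 * (1-q)^e2 = 0.35^0.75 * 0.4^0.25 = 0.361881.
4/(1-alpha^2) = 5.333333.
D = 5.333333*(1 - 0.637122 - 0.361881) = 0.0053

0.0053


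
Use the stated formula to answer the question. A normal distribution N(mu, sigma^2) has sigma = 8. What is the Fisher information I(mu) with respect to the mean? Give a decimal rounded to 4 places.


The Fisher information for the mean of a normal distribution is I(mu) = 1/sigma^2.
sigma = 8, so sigma^2 = 64.
I(mu) = 1/64 = 0.0156

0.0156


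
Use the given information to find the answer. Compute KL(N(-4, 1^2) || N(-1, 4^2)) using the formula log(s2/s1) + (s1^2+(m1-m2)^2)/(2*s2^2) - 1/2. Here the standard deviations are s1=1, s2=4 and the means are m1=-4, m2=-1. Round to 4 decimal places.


KL divergence between normal distributions:
KL = log(s2/s1) + (s1^2 + (m1-m2)^2)/(2*s2^2) - 1/2.
log(4/1) = 1.386294.
(1^2 + (-4--1)^2)/(2*4^2) = (1 + 9)/32 = 0.3125.
KL = 1.386294 + 0.3125 - 0.5 = 1.1988

1.1988


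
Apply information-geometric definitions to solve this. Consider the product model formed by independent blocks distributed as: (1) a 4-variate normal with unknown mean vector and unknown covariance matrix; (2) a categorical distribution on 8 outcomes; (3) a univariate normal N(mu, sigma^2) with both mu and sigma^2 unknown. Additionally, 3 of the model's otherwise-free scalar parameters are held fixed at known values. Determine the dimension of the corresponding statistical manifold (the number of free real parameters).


The dimension of a statistical manifold equals the number of free
(independent) real parameters of the model. For a product of independent
blocks the parameter counts add.
- 4-variate normal: 4 (mean) + 4*5/2 = 10 (symmetric covariance) = 14.
- categorical on 8 outcomes (probabilities sum to 1): 8-1 = 7.
- normal (mu, sigma^2): 2.
Total = 14 + 7 + 2 = 23.
3 parameter(s) fixed at known values: 23 - 3 = 20.
Dimension = 20

20


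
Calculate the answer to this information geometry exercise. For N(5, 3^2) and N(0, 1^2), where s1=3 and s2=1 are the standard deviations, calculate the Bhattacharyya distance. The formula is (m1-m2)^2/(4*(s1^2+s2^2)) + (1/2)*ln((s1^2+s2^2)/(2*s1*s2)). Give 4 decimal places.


Bhattacharyya distance between two Gaussians:
DB = (m1-m2)^2/(4*(s1^2+s2^2)) + (1/2)*ln((s1^2+s2^2)/(2*s1*s2)).
(m1-m2)^2 = (5)^2 = 25.
s1^2+s2^2 = 9 + 1 = 10.
term1 = 25/40 = 0.625.
term2 = 0.5*ln(10/6.0) = 0.255413.
DB = 0.625 + 0.255413 = 0.8804

0.8804


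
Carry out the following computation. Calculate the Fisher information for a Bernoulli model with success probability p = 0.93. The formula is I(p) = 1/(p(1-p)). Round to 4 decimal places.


For Bernoulli(p), Fisher information is I(p) = 1/(p*(1-p)).
p = 0.93, 1-p = 0.07.
p*(1-p) = 0.0651.
I(p) = 1/0.0651 = 15.3610

15.3610


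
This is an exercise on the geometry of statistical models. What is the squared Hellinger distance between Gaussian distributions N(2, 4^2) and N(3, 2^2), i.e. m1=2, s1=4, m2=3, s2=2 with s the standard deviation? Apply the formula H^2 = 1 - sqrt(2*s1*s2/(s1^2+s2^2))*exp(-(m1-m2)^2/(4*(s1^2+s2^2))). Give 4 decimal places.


Squared Hellinger distance for Gaussians:
H^2 = 1 - sqrt(2*s1*s2/(s1^2+s2^2)) * exp(-(m1-m2)^2/(4*(s1^2+s2^2))).
s1^2 = 16, s2^2 = 4, s1^2+s2^2 = 20.
sqrt(2*4*2/(20)) = 0.894427.
(m1-m2)^2 = (-1)^2 = 1.
exp(-1/(4*20)) = exp(-0.0125) = 0.987578.
H^2 = 1 - 0.894427*0.987578 = 0.1167

0.1167


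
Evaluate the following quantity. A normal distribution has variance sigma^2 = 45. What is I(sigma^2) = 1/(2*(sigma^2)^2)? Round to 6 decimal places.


Fisher information for variance: I(sigma^2) = 1/(2*sigma^4).
sigma^2 = 45, so sigma^4 = 2025.
I = 1/(2*2025) = 1/4050 = 0.000247

0.000247


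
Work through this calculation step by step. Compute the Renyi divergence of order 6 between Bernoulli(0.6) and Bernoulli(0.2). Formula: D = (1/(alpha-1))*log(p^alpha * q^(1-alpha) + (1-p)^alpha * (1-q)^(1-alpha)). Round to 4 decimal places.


Renyi divergence of order alpha between Bernoulli distributions:
D = (1/(alpha-1))*log(p^alpha * q^(1-alpha) + (1-p)^alpha * (1-q)^(1-alpha)).
alpha = 6, p = 0.6, q = 0.2.
p^alpha * q^(1-alpha) = 0.6^6 * 0.2^-5 = 145.8.
(1-p)^alpha * (1-q)^(1-alpha) = 0.4^6 * 0.8^-5 = 0.0125.
sum = 145.8 + 0.0125 = 145.8125.
D = (1/5)*log(145.8125) = 0.9965

0.9965


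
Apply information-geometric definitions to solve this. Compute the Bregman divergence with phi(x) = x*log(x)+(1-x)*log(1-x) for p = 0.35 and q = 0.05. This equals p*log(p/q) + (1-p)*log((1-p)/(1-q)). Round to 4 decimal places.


Bregman divergence with negative entropy generator:
D = p*log(p/q) + (1-p)*log((1-p)/(1-q)).
p = 0.35, q = 0.05.
p*log(p/q) = 0.35*log(0.35/0.05) = 0.681069.
(1-p)*log((1-p)/(1-q)) = 0.65*log(0.65/0.95) = -0.246668.
D = 0.681069 + -0.246668 = 0.4344

0.4344


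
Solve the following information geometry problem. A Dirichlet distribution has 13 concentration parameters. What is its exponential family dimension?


Exponential family dimension calculation:
Dirichlet with 13 components has 13 natural parameters.

13


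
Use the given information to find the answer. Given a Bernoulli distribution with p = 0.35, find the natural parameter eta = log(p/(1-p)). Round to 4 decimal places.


Natural parameter for Bernoulli: eta = log(p/(1-p)).
p = 0.35, 1-p = 0.65.
p/(1-p) = 0.538462.
eta = log(0.538462) = -0.6190

-0.6190


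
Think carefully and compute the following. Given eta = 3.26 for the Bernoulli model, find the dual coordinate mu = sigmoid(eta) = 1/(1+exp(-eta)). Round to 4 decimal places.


Dual coordinate (expectation parameter) for Bernoulli:
mu = 1/(1+exp(-eta)).
eta = 3.26.
exp(-eta) = exp(-3.26) = 0.038388.
mu = 1/(1+0.038388) = 0.9630

0.9630


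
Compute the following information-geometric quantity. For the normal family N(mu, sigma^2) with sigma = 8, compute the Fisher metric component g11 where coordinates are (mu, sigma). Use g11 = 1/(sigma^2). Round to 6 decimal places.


For the 2-parameter normal family, the Fisher metric has:
  g11 = 1/sigma^2, g22 = 2/sigma^2.
sigma = 8, sigma^2 = 64.
g11 = 0.015625

0.015625


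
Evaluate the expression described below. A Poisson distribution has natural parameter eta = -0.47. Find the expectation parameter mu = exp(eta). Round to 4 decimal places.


Expectation parameter for Poisson exponential family:
mu = exp(eta).
eta = -0.47.
mu = exp(-0.47) = 0.6250

0.6250


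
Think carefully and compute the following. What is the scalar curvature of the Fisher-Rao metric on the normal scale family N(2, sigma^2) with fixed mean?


This family has a single free parameter, so its statistical manifold
is 1-dimensional. The Riemann curvature tensor of any 1-dimensional
Riemannian manifold vanishes identically, so R = 0.

0


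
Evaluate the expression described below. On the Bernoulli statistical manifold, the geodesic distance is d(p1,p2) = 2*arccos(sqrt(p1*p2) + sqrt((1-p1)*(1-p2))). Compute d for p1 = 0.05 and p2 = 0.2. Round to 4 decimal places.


Geodesic distance on Bernoulli manifold:
d(p1,p2) = 2*arccos(sqrt(p1*p2) + sqrt((1-p1)*(1-p2))).
sqrt(p1*p2) = sqrt(0.05*0.2) = 0.1.
sqrt((1-p1)*(1-p2)) = sqrt(0.95*0.8) = 0.87178.
arg = 0.1 + 0.87178 = 0.97178.
d = 2*arccos(0.97178) = 0.4763

0.4763


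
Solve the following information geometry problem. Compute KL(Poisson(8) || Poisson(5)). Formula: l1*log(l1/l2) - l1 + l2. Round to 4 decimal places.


KL divergence for Poisson:
KL = l1*log(l1/l2) - l1 + l2.
l1 = 8, l2 = 5.
log(8/5) = 0.470004.
l1*log(l1/l2) = 8 * 0.470004 = 3.760029.
KL = 3.760029 - 8 + 5 = 0.7600

0.7600


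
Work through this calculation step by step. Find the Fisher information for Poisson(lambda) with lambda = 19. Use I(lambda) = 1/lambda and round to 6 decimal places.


Fisher information for Poisson: I(lambda) = 1/lambda.
lambda = 19.
I(lambda) = 1/19 = 0.052632

0.052632


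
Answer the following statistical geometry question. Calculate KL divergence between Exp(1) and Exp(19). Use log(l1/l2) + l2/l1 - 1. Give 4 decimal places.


KL divergence for exponential family:
KL = log(l1/l2) + l2/l1 - 1.
log(1/19) = -2.944439.
19/1 = 19.0.
KL = -2.944439 + 19.0 - 1 = 15.0556

15.0556


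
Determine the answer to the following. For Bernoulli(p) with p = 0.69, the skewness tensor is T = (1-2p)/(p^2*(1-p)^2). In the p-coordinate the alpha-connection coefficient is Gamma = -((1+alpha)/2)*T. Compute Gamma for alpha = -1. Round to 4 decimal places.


Skewness (Amari-Chentsov) tensor: T = (1-2p)/(p^2*(1-p)^2).
p = 0.69, 1-2p = -0.38, p^2 = 0.4761, (1-p)^2 = 0.0961.
T = -0.38/(0.4761 * 0.0961) = -8.305428.
In the p-coordinate, Gamma^(alpha) = Gamma^(0) - (alpha/2)*T with Gamma^(0) = (1/2)*g'(p) = -T/2,
so Gamma^(alpha) = -((1+alpha)/2)*T.
alpha = -1, -(1+alpha)/2 = 0.0.
Gamma = 0.0 * -8.305428 = 0.0000

0.0000


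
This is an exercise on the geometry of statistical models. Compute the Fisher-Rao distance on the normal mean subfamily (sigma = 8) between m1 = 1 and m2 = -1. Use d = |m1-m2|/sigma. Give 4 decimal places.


On the fixed-variance normal subfamily, geodesic distance = |m1-m2|/sigma.
|1 - -1| = 2.
sigma = 8.
d = 2/8 = 0.2500

0.2500


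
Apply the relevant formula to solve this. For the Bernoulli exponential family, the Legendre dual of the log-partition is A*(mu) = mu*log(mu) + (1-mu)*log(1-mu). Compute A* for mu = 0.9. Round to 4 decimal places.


Legendre transform for Bernoulli:
A*(mu) = mu*log(mu) + (1-mu)*log(1-mu).
mu = 0.9, 1-mu = 0.1.
mu*log(mu) = 0.9*log(0.9) = -0.094824.
(1-mu)*log(1-mu) = 0.1*log(0.1) = -0.230259.
A* = -0.094824 + -0.230259 = -0.3251

-0.3251


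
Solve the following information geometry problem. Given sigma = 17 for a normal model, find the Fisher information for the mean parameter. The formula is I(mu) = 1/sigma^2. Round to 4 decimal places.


The Fisher information for the mean of a normal distribution is I(mu) = 1/sigma^2.
sigma = 17, so sigma^2 = 289.
I(mu) = 1/289 = 0.0035

0.0035


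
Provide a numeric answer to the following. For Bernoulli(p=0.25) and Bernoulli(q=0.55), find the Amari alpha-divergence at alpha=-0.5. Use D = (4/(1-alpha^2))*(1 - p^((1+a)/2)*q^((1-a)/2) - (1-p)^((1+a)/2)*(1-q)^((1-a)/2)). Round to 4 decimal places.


Amari alpha-divergence:
D = (4/(1-alpha^2))*(1 - p^((1+a)/2)*q^((1-a)/2) - (1-p)^((1+a)/2)*(1-q)^((1-a)/2)).
alpha = -0.5, p = 0.25, q = 0.55.
e1 = (1+alpha)/2 = 0.25, e2 = (1-alpha)/2 = 0.75.
t1 = p^e1 * q^e2 = 0.25^0.25 * 0.55^0.75 = 0.451603.
t2 = (1-p)^e1 * (1-q)^e2 = 0.75^0.25 * 0.45^0.75 = 0.511299.
4/(1-alpha^2) = 5.333333.
D = 5.333333*(1 - 0.451603 - 0.511299) = 0.1979

0.1979


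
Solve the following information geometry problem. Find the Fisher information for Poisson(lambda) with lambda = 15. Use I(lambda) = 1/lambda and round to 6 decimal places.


Fisher information for Poisson: I(lambda) = 1/lambda.
lambda = 15.
I(lambda) = 1/15 = 0.066667

0.066667


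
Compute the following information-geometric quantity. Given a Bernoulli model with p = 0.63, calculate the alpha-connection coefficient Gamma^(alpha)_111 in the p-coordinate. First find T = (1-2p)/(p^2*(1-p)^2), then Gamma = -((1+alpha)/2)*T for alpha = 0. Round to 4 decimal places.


Skewness (Amari-Chentsov) tensor: T = (1-2p)/(p^2*(1-p)^2).
p = 0.63, 1-2p = -0.26, p^2 = 0.3969, (1-p)^2 = 0.1369.
T = -0.26/(0.3969 * 0.1369) = -4.785076.
In the p-coordinate, Gamma^(alpha) = Gamma^(0) - (alpha/2)*T with Gamma^(0) = (1/2)*g'(p) = -T/2,
so Gamma^(alpha) = -((1+alpha)/2)*T.
alpha = 0, -(1+alpha)/2 = -0.5.
Gamma = -0.5 * -4.785076 = 2.3925

2.3925


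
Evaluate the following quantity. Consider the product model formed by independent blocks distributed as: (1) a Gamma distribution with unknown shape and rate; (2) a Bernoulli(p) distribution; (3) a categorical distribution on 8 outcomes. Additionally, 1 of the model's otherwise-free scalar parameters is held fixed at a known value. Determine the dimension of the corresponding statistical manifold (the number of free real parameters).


The dimension of a statistical manifold equals the number of free
(independent) real parameters of the model. For a product of independent
blocks the parameter counts add.
- Gamma (shape, rate): 2.
- Bernoulli (p): 1.
- categorical on 8 outcomes (probabilities sum to 1): 8-1 = 7.
Total = 2 + 1 + 7 = 10.
1 parameter(s) fixed at known values: 10 - 1 = 9.
Dimension = 9

9


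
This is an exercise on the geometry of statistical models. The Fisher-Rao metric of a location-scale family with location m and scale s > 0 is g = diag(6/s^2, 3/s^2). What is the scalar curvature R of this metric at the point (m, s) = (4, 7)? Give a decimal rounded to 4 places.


The metric has the form g = (A dm^2 + B ds^2)/s^2 with A = 6, B = 3.
Substitute u = sqrt(A/B)*m: g = B*(du^2 + ds^2)/s^2, i.e. B times the
Poincare upper half-plane metric, which has constant Gaussian curvature -1.
Scaling a 2D metric by a constant c divides the Gaussian curvature by c,
so K = -1/B = -1/(3) = -0.3333 everywhere (the point (m, s) = (4, 7) is irrelevant:
the curvature is constant).
Scalar curvature in dimension 2: R = 2K = -2/(3) = -0.6667.

-0.6667


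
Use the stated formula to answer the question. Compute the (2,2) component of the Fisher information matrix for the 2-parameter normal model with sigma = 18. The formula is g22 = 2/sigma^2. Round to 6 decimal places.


For the 2-parameter normal family, the Fisher metric has:
  g11 = 1/sigma^2, g22 = 2/sigma^2.
sigma = 18, sigma^2 = 324.
g22 = 0.006173

0.006173


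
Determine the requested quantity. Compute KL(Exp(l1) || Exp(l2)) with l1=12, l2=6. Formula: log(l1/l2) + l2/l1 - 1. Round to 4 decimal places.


KL divergence for exponential family:
KL = log(l1/l2) + l2/l1 - 1.
log(12/6) = 0.693147.
6/12 = 0.5.
KL = 0.693147 + 0.5 - 1 = 0.1931

0.1931


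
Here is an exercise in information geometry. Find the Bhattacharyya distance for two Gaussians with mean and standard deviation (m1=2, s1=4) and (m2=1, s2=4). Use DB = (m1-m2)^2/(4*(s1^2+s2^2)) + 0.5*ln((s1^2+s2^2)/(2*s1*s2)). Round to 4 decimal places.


Bhattacharyya distance between two Gaussians:
DB = (m1-m2)^2/(4*(s1^2+s2^2)) + (1/2)*ln((s1^2+s2^2)/(2*s1*s2)).
(m1-m2)^2 = (1)^2 = 1.
s1^2+s2^2 = 16 + 16 = 32.
term1 = 1/128 = 0.007812.
term2 = 0.5*ln(32/32.0) = 0.0.
DB = 0.007812 + 0.0 = 0.0078

0.0078


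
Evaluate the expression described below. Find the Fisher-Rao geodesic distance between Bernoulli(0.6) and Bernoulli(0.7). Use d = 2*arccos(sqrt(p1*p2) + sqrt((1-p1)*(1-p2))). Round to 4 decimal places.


Geodesic distance on Bernoulli manifold:
d(p1,p2) = 2*arccos(sqrt(p1*p2) + sqrt((1-p1)*(1-p2))).
sqrt(p1*p2) = sqrt(0.6*0.7) = 0.648074.
sqrt((1-p1)*(1-p2)) = sqrt(0.4*0.3) = 0.34641.
arg = 0.648074 + 0.34641 = 0.994484.
d = 2*arccos(0.994484) = 0.2102

0.2102


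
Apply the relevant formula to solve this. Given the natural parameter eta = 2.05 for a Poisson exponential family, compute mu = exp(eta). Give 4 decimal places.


Expectation parameter for Poisson exponential family:
mu = exp(eta).
eta = 2.05.
mu = exp(2.05) = 7.7679

7.7679


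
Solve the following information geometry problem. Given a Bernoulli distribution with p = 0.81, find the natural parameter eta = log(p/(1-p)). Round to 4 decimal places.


Natural parameter for Bernoulli: eta = log(p/(1-p)).
p = 0.81, 1-p = 0.19.
p/(1-p) = 4.263158.
eta = log(4.263158) = 1.4500

1.4500


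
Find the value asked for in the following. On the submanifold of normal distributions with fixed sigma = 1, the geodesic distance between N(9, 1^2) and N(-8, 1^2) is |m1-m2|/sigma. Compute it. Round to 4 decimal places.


On the fixed-variance normal subfamily, geodesic distance = |m1-m2|/sigma.
|9 - -8| = 17.
sigma = 1.
d = 17/1 = 17.0000

17.0000


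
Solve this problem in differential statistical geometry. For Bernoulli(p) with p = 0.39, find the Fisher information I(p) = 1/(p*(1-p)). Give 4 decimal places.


For Bernoulli(p), Fisher information is I(p) = 1/(p*(1-p)).
p = 0.39, 1-p = 0.61.
p*(1-p) = 0.2379.
I(p) = 1/0.2379 = 4.2034

4.2034


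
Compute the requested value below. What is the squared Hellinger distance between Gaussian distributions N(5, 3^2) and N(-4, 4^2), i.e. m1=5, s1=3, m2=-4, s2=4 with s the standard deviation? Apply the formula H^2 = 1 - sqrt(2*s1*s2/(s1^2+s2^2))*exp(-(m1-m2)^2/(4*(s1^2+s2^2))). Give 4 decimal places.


Squared Hellinger distance for Gaussians:
H^2 = 1 - sqrt(2*s1*s2/(s1^2+s2^2)) * exp(-(m1-m2)^2/(4*(s1^2+s2^2))).
s1^2 = 9, s2^2 = 16, s1^2+s2^2 = 25.
sqrt(2*3*4/(25)) = 0.979796.
(m1-m2)^2 = (9)^2 = 81.
exp(-81/(4*25)) = exp(-0.81) = 0.444858.
H^2 = 1 - 0.979796*0.444858 = 0.5641

0.5641
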